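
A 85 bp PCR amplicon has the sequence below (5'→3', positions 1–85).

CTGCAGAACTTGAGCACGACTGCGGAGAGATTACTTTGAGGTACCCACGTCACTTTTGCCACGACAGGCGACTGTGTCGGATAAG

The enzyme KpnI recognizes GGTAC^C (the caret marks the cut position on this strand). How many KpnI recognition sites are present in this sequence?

1

GGTACC occurs starting at position 40.
KpnI cuts at 1 site.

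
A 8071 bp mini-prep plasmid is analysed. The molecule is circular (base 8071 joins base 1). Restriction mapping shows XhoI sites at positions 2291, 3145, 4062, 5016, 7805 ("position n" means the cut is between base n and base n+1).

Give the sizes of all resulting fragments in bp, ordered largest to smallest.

2789, 2557, 954, 917, 854 bp

Circular molecule, 5 cuts → 5 fragments:
  3145 − 2291 = 854 bp
  4062 − 3145 = 917 bp
  5016 − 4062 = 954 bp
  7805 − 5016 = 2789 bp
  wrap: 8071 − 7805 + 2291 = 2557 bp
Sorted largest to smallest: 2789, 2557, 954, 917, 854 bp.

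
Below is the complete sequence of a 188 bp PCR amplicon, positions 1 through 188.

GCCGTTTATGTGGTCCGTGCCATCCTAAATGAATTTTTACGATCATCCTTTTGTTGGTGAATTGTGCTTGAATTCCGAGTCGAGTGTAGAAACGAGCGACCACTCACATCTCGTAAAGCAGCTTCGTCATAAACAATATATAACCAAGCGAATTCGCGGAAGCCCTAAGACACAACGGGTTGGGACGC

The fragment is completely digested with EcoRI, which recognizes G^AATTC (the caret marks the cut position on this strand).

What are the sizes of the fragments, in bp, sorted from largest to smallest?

EcoRI sites (GAATTC) start at positions 70, 150.
EcoRI cuts after the first base of each site, so after positions 70, 150.
Linear molecule, 2 cuts → 3 fragments:
  1–70 → 70 bp
  71–150 → 80 bp
  151–188 → 38 bp
Sorted largest to smallest: 80, 70, 38 bp.

80, 70, 38 bp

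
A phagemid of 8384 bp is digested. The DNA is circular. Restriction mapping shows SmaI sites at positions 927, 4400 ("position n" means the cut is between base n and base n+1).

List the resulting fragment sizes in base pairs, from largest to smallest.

4911, 3473 bp

Circular molecule, 2 cuts → 2 fragments:
  4400 − 927 = 3473 bp
  wrap: 8384 − 4400 + 927 = 4911 bp
Sorted largest to smallest: 4911, 3473 bp.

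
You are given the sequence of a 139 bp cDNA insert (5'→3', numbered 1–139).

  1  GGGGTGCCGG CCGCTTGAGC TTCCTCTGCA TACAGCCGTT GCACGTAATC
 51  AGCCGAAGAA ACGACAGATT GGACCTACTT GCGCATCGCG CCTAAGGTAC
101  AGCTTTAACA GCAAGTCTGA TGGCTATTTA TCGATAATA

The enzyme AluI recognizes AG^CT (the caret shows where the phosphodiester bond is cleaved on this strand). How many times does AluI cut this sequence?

AGCT occurs starting at positions 18, 101.
AluI cuts at 2 sites.

2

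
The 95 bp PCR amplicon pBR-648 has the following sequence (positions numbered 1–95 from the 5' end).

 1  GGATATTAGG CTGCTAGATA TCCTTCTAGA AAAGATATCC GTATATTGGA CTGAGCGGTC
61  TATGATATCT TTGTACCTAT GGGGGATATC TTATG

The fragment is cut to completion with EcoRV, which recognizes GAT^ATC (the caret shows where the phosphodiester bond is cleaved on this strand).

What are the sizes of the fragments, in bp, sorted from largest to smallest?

30, 21, 19, 17, 8 bp

EcoRV sites (GATATC) start at positions 17, 34, 64, 85.
EcoRV cuts after base 3 of each site, so after positions 19, 36, 66, 87.
Linear molecule, 4 cuts → 5 fragments:
  1–19 → 19 bp
  20–36 → 17 bp
  37–66 → 30 bp
  67–87 → 21 bp
  88–95 → 8 bp
Sorted largest to smallest: 30, 21, 19, 17, 8 bp.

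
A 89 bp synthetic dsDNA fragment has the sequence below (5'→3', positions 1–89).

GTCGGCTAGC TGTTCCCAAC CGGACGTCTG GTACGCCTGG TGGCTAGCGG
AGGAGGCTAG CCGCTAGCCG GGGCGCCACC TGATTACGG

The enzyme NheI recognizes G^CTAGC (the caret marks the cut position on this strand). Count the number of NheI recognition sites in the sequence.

4

GCTAGC occurs starting at positions 5, 43, 56, 63.
NheI cuts at 4 sites.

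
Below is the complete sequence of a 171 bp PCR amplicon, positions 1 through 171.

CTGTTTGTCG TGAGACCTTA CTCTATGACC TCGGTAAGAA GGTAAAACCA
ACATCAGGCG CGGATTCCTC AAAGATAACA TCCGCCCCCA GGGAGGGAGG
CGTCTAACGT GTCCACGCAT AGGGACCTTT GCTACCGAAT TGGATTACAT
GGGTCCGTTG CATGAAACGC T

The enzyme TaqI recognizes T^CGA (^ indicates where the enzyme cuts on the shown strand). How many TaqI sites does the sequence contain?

0

No occurrence of TCGA is present in the sequence.
TaqI does not cut: 0 sites.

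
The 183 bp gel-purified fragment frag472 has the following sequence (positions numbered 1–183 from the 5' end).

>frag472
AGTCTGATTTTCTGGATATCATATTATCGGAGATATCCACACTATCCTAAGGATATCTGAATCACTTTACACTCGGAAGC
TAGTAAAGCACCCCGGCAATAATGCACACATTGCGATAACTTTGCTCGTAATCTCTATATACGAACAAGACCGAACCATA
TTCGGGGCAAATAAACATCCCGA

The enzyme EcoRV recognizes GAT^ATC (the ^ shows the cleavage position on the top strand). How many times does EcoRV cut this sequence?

GATATC occurs starting at positions 15, 32, 52.
EcoRV cuts at 3 sites.

3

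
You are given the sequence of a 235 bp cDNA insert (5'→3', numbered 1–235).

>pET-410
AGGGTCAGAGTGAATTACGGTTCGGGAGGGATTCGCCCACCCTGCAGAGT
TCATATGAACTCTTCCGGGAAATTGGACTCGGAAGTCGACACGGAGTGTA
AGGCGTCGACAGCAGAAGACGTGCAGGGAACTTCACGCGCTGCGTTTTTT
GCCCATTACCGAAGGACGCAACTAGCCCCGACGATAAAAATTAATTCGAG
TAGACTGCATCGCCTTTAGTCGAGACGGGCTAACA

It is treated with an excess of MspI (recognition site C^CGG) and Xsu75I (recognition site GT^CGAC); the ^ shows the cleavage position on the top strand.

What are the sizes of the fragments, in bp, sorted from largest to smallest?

129, 65, 21, 20 bp

The MspI site (CCGG) starts at position 65.
MspI cuts after the first base of each site, so after position 65.
Xsu75I sites (GTCGAC) start at positions 85, 105.
Xsu75I cuts after base 2 of each site, so after positions 86, 106.
Combined cut positions: 65, 86, 106.
Linear molecule, 3 cuts → 4 fragments:
  1–65 → 65 bp
  66–86 → 21 bp
  87–106 → 20 bp
  107–235 → 129 bp
Sorted largest to smallest: 129, 65, 21, 20 bp.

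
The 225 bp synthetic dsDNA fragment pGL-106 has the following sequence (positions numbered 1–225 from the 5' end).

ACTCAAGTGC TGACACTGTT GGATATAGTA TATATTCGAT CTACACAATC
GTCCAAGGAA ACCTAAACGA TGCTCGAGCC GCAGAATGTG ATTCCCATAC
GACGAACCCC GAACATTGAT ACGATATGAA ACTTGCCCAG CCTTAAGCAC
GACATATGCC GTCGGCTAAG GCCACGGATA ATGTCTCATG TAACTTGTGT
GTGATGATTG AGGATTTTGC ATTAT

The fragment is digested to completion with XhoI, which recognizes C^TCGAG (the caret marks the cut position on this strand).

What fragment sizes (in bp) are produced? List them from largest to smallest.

152, 73 bp

The XhoI site (CTCGAG) starts at position 73.
XhoI cuts after the first base of each site, so after position 73.
Linear molecule, 1 cut → 2 fragments:
  1–73 → 73 bp
  74–225 → 152 bp
Sorted largest to smallest: 152, 73 bp.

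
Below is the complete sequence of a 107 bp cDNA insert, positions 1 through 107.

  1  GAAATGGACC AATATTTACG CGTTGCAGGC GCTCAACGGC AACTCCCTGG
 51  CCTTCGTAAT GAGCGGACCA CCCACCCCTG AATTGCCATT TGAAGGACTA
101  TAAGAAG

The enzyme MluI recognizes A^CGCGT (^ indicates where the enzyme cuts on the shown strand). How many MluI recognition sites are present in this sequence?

1

ACGCGT occurs starting at position 18.
MluI cuts at 1 site.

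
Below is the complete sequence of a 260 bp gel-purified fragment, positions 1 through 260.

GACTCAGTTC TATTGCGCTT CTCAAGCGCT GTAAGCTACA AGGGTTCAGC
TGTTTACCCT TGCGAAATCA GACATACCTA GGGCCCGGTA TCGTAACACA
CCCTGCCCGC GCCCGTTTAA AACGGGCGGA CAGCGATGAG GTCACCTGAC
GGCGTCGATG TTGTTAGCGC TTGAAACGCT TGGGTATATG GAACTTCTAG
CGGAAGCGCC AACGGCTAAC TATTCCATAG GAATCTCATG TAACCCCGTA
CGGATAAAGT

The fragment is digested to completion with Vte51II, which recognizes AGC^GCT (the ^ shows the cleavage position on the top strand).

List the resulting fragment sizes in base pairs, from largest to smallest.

141, 92, 27 bp

Vte51II sites (AGCGCT) start at positions 25, 166.
Vte51II cuts after base 3 of each site, so after positions 27, 168.
Linear molecule, 2 cuts → 3 fragments:
  1–27 → 27 bp
  28–168 → 141 bp
  169–260 → 92 bp
Sorted largest to smallest: 141, 92, 27 bp.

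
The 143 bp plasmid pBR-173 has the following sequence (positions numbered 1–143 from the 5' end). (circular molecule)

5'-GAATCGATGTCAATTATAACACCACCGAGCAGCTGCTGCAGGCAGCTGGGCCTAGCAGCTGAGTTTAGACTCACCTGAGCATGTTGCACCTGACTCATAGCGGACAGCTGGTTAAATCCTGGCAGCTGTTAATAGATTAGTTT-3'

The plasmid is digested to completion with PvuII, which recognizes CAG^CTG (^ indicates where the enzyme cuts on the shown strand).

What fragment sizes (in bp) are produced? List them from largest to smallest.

PvuII sites (CAGCTG) start at positions 30, 43, 56, 105, 123.
PvuII cuts after base 3 of each site, so after positions 32, 45, 58, 107, 125.
Circular molecule, 5 cuts → 5 fragments:
  33–45 → 13 bp
  46–58 → 13 bp
  59–107 → 49 bp
  108–125 → 18 bp
  126–143 then 1–32 → 18 + 32 = 50 bp
Sorted largest to smallest: 50, 49, 18, 13, 13 bp.

50, 49, 18, 13, 13 bp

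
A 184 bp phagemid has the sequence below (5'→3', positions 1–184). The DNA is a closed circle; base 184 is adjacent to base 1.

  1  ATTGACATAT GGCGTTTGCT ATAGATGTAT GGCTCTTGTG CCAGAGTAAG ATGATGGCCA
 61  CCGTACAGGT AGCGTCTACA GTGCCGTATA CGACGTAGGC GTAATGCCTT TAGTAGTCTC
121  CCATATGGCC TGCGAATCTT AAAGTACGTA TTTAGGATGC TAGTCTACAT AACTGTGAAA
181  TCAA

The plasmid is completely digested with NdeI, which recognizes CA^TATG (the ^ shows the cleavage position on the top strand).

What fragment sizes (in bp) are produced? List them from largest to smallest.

116, 68 bp

NdeI sites (CATATG) start at positions 6, 122.
NdeI cuts after base 2 of each site, so after positions 7, 123.
Circular molecule, 2 cuts → 2 fragments:
  8–123 → 116 bp
  124–184 then 1–7 → 61 + 7 = 68 bp
Sorted largest to smallest: 116, 68 bp.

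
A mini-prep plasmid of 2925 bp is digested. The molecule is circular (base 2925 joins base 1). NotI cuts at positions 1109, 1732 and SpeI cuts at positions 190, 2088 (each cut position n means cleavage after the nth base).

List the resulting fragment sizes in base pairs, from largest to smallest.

Combined cut positions (sorted): 190, 1109, 1732, 2088.
Circular molecule, 4 cuts → 4 fragments:
  1109 − 190 = 919 bp
  1732 − 1109 = 623 bp
  2088 − 1732 = 356 bp
  wrap: 2925 − 2088 + 190 = 1027 bp
Sorted largest to smallest: 1027, 919, 623, 356 bp.

1027, 919, 623, 356 bp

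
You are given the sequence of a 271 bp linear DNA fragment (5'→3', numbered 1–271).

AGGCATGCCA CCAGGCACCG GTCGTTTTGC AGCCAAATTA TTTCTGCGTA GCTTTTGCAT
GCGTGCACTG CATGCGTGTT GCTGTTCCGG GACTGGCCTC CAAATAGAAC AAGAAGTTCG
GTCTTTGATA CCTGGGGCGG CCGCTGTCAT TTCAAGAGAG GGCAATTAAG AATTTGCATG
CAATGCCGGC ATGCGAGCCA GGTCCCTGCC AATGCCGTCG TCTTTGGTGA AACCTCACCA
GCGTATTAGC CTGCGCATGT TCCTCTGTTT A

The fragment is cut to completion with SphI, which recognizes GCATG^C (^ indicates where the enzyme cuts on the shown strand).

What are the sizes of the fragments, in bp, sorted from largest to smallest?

106, 78, 54, 13, 13, 7 bp

SphI sites (GCATGC) start at positions 3, 57, 70, 176, 189.
SphI cuts after base 5 of each site (before the last base), so after positions 7, 61, 74, 180, 193.
Linear molecule, 5 cuts → 6 fragments:
  1–7 → 7 bp
  8–61 → 54 bp
  62–74 → 13 bp
  75–180 → 106 bp
  181–193 → 13 bp
  194–271 → 78 bp
Sorted largest to smallest: 106, 78, 54, 13, 13, 7 bp.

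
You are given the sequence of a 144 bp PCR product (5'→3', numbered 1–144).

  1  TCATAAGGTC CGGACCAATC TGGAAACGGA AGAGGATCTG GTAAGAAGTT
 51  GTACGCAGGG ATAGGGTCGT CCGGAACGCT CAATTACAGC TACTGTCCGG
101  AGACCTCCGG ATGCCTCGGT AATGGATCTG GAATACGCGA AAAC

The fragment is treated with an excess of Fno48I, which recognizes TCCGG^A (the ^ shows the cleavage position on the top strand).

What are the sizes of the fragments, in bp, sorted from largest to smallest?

Fno48I sites (TCCGGA) start at positions 9, 70, 96, 106.
Fno48I cuts after base 5 of each site (before the last base), so after positions 13, 74, 100, 110.
Linear molecule, 4 cuts → 5 fragments:
  1–13 → 13 bp
  14–74 → 61 bp
  75–100 → 26 bp
  101–110 → 10 bp
  111–144 → 34 bp
Sorted largest to smallest: 61, 34, 26, 13, 10 bp.

61, 34, 26, 13, 10 bp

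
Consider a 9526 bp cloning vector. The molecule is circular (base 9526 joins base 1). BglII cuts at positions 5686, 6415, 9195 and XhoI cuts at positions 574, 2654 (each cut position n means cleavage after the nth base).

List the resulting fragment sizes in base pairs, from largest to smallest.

3032, 2780, 2080, 905, 729 bp

Combined cut positions (sorted): 574, 2654, 5686, 6415, 9195.
Circular molecule, 5 cuts → 5 fragments:
  2654 − 574 = 2080 bp
  5686 − 2654 = 3032 bp
  6415 − 5686 = 729 bp
  9195 − 6415 = 2780 bp
  wrap: 9526 − 9195 + 574 = 905 bp
Sorted largest to smallest: 3032, 2780, 2080, 905, 729 bp.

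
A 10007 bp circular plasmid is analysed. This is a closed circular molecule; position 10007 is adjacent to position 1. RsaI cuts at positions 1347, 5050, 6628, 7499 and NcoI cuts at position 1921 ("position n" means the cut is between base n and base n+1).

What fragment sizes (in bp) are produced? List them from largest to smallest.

3855, 3129, 1578, 871, 574 bp

Combined cut positions (sorted): 1347, 1921, 5050, 6628, 7499.
Circular molecule, 5 cuts → 5 fragments:
  1921 − 1347 = 574 bp
  5050 − 1921 = 3129 bp
  6628 − 5050 = 1578 bp
  7499 − 6628 = 871 bp
  wrap: 10007 − 7499 + 1347 = 3855 bp
Sorted largest to smallest: 3855, 3129, 1578, 871, 574 bp.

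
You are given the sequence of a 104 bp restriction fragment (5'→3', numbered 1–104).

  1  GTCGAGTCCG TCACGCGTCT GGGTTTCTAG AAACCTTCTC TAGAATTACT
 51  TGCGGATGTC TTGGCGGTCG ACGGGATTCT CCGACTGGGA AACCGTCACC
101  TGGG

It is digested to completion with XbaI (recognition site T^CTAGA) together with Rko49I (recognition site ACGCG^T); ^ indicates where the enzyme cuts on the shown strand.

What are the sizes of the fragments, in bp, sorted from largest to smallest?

65, 17, 13, 9 bp

XbaI sites (TCTAGA) start at positions 26, 39.
XbaI cuts after the first base of each site, so after positions 26, 39.
The Rko49I site (ACGCGT) starts at position 13.
Rko49I cuts after base 5 of each site (before the last base), so after position 17.
Combined cut positions: 17, 26, 39.
Linear molecule, 3 cuts → 4 fragments:
  1–17 → 17 bp
  18–26 → 9 bp
  27–39 → 13 bp
  40–104 → 65 bp
Sorted largest to smallest: 65, 17, 13, 9 bp.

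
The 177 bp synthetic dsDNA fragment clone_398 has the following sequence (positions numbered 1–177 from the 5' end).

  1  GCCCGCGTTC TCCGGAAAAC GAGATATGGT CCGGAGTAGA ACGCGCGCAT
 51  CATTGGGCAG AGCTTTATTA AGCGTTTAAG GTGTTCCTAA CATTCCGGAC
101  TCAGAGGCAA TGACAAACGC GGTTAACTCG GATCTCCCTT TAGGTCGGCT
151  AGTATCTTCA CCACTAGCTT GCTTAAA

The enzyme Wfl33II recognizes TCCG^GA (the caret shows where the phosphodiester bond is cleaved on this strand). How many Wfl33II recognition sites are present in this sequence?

3

TCCGGA occurs starting at positions 11, 30, 94.
Wfl33II cuts at 3 sites.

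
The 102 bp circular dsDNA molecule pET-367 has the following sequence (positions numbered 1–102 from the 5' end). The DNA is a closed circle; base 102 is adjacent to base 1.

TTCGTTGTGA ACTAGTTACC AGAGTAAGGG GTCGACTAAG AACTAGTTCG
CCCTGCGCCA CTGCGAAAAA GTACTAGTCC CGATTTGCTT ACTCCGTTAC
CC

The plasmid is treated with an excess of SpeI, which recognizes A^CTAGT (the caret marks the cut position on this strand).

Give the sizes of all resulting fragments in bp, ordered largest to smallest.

SpeI sites (ACTAGT) start at positions 11, 42, 73.
SpeI cuts after the first base of each site, so after positions 11, 42, 73.
Circular molecule, 3 cuts → 3 fragments:
  12–42 → 31 bp
  43–73 → 31 bp
  74–102 then 1–11 → 29 + 11 = 40 bp
Sorted largest to smallest: 40, 31, 31 bp.

40, 31, 31 bp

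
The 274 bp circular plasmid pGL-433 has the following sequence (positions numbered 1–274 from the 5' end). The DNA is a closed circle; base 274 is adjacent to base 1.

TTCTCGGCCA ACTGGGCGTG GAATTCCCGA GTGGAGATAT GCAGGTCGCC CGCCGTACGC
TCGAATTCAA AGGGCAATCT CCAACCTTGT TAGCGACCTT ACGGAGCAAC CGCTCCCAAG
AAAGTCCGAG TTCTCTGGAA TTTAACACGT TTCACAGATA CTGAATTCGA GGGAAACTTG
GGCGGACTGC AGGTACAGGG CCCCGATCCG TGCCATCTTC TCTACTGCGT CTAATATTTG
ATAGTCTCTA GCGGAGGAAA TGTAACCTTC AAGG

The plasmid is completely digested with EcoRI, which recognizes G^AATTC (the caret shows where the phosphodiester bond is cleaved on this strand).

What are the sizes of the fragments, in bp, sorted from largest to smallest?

132, 100, 42 bp

EcoRI sites (GAATTC) start at positions 21, 63, 163.
EcoRI cuts after the first base of each site, so after positions 21, 63, 163.
Circular molecule, 3 cuts → 3 fragments:
  22–63 → 42 bp
  64–163 → 100 bp
  164–274 then 1–21 → 111 + 21 = 132 bp
Sorted largest to smallest: 132, 100, 42 bp.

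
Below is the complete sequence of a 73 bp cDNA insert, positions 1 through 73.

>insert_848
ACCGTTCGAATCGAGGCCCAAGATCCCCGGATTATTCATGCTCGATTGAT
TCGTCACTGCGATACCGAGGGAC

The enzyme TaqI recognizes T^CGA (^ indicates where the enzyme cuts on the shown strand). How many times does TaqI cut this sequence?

3

TCGA occurs starting at positions 6, 11, 42.
TaqI cuts at 3 sites.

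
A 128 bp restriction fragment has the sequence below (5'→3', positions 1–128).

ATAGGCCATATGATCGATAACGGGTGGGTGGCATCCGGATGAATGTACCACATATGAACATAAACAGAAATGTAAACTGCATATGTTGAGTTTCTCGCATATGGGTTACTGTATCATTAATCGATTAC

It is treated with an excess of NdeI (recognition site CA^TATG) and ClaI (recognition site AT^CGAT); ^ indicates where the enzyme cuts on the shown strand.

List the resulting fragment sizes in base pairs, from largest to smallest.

38, 29, 22, 18, 8, 7, 6 bp

NdeI sites (CATATG) start at positions 7, 51, 80, 98.
NdeI cuts after base 2 of each site, so after positions 8, 52, 81, 99.
ClaI sites (ATCGAT) start at positions 13, 120.
ClaI cuts after base 2 of each site, so after positions 14, 121.
Combined cut positions: 8, 14, 52, 81, 99, 121.
Linear molecule, 6 cuts → 7 fragments:
  1–8 → 8 bp
  9–14 → 6 bp
  15–52 → 38 bp
  53–81 → 29 bp
  82–99 → 18 bp
  100–121 → 22 bp
  122–128 → 7 bp
Sorted largest to smallest: 38, 29, 22, 18, 8, 7, 6 bp.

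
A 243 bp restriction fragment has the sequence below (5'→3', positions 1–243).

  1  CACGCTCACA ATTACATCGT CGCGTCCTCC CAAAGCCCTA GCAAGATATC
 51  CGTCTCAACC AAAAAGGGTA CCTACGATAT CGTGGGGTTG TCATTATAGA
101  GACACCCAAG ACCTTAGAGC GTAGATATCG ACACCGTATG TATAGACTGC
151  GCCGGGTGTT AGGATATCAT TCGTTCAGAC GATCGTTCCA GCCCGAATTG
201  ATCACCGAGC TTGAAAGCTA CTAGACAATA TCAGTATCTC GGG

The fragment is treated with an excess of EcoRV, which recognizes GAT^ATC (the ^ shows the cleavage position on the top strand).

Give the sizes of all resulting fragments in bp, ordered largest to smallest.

78, 48, 47, 39, 31 bp

EcoRV sites (GATATC) start at positions 45, 76, 124, 163.
EcoRV cuts after base 3 of each site, so after positions 47, 78, 126, 165.
Linear molecule, 4 cuts → 5 fragments:
  1–47 → 47 bp
  48–78 → 31 bp
  79–126 → 48 bp
  127–165 → 39 bp
  166–243 → 78 bp
Sorted largest to smallest: 78, 48, 47, 39, 31 bp.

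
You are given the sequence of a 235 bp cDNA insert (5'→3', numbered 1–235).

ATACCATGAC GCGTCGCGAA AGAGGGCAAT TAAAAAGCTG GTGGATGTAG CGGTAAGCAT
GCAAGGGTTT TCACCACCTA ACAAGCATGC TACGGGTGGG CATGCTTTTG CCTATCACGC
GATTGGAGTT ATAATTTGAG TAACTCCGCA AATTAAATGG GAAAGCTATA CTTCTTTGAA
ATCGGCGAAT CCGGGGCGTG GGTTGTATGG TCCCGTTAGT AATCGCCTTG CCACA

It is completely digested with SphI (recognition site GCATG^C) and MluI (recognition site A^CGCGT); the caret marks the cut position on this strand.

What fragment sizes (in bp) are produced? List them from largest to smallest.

SphI sites (GCATGC) start at positions 57, 85, 100.
SphI cuts after base 5 of each site (before the last base), so after positions 61, 89, 104.
The MluI site (ACGCGT) starts at position 9.
MluI cuts after the first base of each site, so after position 9.
Combined cut positions: 9, 61, 89, 104.
Linear molecule, 4 cuts → 5 fragments:
  1–9 → 9 bp
  10–61 → 52 bp
  62–89 → 28 bp
  90–104 → 15 bp
  105–235 → 131 bp
Sorted largest to smallest: 131, 52, 28, 15, 9 bp.

131, 52, 28, 15, 9 bp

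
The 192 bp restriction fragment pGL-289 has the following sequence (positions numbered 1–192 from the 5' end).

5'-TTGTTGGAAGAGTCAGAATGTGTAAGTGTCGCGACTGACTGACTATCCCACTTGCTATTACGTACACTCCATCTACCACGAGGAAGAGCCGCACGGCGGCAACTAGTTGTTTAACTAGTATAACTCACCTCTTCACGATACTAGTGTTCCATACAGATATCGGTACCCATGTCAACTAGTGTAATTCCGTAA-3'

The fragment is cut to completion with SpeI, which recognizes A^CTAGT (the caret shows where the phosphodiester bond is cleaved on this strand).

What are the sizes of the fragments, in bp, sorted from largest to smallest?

SpeI sites (ACTAGT) start at positions 102, 114, 140, 175.
SpeI cuts after the first base of each site, so after positions 102, 114, 140, 175.
Linear molecule, 4 cuts → 5 fragments:
  1–102 → 102 bp
  103–114 → 12 bp
  115–140 → 26 bp
  141–175 → 35 bp
  176–192 → 17 bp
Sorted largest to smallest: 102, 35, 26, 17, 12 bp.

102, 35, 26, 17, 12 bp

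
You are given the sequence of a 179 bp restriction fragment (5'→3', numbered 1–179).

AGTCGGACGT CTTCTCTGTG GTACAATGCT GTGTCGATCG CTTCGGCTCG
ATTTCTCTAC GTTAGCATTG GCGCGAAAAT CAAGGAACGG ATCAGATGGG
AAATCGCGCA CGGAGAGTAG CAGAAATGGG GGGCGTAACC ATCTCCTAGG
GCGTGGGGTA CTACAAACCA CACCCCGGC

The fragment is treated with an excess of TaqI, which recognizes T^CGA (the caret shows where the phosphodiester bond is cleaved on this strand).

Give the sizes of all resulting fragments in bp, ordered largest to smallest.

TaqI sites (TCGA) start at positions 34, 48.
TaqI cuts after the first base of each site, so after positions 34, 48.
Linear molecule, 2 cuts → 3 fragments:
  1–34 → 34 bp
  35–48 → 14 bp
  49–179 → 131 bp
Sorted largest to smallest: 131, 34, 14 bp.

131, 34, 14 bp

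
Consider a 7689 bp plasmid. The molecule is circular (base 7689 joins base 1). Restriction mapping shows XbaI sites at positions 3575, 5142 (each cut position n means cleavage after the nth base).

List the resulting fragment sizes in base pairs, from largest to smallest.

Circular molecule, 2 cuts → 2 fragments:
  5142 − 3575 = 1567 bp
  wrap: 7689 − 5142 + 3575 = 6122 bp
Sorted largest to smallest: 6122, 1567 bp.

6122, 1567 bp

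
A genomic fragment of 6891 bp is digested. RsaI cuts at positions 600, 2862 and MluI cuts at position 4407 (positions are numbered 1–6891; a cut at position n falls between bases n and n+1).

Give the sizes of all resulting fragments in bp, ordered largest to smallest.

Combined cut positions (sorted): 600, 2862, 4407.
Linear molecule, 3 cuts → 4 fragments:
  600 − 0 = 600 bp
  2862 − 600 = 2262 bp
  4407 − 2862 = 1545 bp
  6891 − 4407 = 2484 bp
Sorted largest to smallest: 2484, 2262, 1545, 600 bp.

2484, 2262, 1545, 600 bp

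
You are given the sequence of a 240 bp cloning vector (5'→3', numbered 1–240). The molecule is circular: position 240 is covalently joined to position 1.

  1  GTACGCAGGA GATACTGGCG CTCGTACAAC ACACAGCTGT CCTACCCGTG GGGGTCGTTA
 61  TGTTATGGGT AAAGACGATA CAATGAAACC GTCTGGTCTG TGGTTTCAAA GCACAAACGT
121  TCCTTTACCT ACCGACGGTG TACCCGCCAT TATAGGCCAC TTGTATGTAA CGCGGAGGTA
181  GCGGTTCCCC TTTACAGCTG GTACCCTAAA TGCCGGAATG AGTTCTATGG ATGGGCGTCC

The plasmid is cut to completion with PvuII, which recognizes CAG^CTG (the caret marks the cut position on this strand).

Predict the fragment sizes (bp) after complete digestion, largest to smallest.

161, 79 bp

PvuII sites (CAGCTG) start at positions 34, 195.
PvuII cuts after base 3 of each site, so after positions 36, 197.
Circular molecule, 2 cuts → 2 fragments:
  37–197 → 161 bp
  198–240 then 1–36 → 43 + 36 = 79 bp
Sorted largest to smallest: 161, 79 bp.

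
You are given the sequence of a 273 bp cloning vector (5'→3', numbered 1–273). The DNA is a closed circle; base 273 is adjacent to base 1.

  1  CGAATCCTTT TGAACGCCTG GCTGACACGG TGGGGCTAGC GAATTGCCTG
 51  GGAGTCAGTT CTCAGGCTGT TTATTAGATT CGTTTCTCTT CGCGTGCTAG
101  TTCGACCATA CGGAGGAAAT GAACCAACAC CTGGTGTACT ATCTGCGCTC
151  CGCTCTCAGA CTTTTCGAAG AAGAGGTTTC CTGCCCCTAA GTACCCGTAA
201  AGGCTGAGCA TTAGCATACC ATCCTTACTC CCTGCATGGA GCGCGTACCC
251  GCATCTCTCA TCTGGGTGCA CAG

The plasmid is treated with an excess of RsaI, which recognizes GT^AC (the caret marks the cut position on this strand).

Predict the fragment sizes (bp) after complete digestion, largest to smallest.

RsaI sites (GTAC) start at positions 136, 191, 245.
RsaI cuts after base 2 of each site, so after positions 137, 192, 246.
Circular molecule, 3 cuts → 3 fragments:
  138–192 → 55 bp
  193–246 → 54 bp
  247–273 then 1–137 → 27 + 137 = 164 bp
Sorted largest to smallest: 164, 55, 54 bp.

164, 55, 54 bp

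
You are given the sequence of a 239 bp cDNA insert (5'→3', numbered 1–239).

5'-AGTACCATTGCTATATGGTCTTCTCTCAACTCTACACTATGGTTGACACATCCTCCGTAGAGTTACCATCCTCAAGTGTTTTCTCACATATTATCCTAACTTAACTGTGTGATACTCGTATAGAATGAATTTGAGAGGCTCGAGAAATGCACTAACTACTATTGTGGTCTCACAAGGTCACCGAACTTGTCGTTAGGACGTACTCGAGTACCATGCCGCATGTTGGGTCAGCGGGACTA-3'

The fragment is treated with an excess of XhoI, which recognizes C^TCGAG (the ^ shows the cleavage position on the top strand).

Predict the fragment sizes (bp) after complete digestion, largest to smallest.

139, 64, 36 bp

XhoI sites (CTCGAG) start at positions 139, 203.
XhoI cuts after the first base of each site, so after positions 139, 203.
Linear molecule, 2 cuts → 3 fragments:
  1–139 → 139 bp
  140–203 → 64 bp
  204–239 → 36 bp
Sorted largest to smallest: 139, 64, 36 bp.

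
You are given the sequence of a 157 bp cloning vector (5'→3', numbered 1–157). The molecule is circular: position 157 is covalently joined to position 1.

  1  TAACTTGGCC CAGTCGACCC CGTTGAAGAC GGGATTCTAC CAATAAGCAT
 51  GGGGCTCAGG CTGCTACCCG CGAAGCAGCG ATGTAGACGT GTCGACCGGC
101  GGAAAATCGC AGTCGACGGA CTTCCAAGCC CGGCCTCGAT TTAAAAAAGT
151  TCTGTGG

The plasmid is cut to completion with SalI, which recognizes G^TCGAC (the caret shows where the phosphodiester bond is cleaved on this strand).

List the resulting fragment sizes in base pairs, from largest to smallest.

SalI sites (GTCGAC) start at positions 13, 91, 112.
SalI cuts after the first base of each site, so after positions 13, 91, 112.
Circular molecule, 3 cuts → 3 fragments:
  14–91 → 78 bp
  92–112 → 21 bp
  113–157 then 1–13 → 45 + 13 = 58 bp
Sorted largest to smallest: 78, 58, 21 bp.

78, 58, 21 bp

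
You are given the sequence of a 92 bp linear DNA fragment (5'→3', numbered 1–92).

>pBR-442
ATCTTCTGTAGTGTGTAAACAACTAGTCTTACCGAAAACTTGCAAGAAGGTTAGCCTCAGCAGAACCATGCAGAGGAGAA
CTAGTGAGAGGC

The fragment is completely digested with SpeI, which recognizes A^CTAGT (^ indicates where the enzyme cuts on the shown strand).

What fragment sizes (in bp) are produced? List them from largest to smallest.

SpeI sites (ACTAGT) start at positions 22, 80.
SpeI cuts after the first base of each site, so after positions 22, 80.
Linear molecule, 2 cuts → 3 fragments:
  1–22 → 22 bp
  23–80 → 58 bp
  81–92 → 12 bp
Sorted largest to smallest: 58, 22, 12 bp.

58, 22, 12 bp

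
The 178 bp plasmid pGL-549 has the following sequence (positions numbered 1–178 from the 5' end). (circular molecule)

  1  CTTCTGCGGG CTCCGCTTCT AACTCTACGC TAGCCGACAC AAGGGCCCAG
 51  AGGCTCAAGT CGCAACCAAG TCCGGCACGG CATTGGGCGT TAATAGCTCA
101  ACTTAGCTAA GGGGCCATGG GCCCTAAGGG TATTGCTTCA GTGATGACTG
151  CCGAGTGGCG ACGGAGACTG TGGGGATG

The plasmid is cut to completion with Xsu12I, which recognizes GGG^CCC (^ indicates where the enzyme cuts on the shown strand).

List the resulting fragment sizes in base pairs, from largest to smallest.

Xsu12I sites (GGGCCC) start at positions 43, 119.
Xsu12I cuts after base 3 of each site, so after positions 45, 121.
Circular molecule, 2 cuts → 2 fragments:
  46–121 → 76 bp
  122–178 then 1–45 → 57 + 45 = 102 bp
Sorted largest to smallest: 102, 76 bp.

102, 76 bp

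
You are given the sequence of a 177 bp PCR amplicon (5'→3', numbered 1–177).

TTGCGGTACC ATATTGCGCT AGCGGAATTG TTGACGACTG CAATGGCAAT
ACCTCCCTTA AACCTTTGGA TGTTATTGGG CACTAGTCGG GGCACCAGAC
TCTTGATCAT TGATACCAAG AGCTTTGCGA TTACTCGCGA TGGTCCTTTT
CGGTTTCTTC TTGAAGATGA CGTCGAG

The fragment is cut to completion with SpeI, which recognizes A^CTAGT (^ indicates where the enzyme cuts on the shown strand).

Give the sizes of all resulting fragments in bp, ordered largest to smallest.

The SpeI site (ACTAGT) starts at position 82.
SpeI cuts after the first base of each site, so after position 82.
Linear molecule, 1 cut → 2 fragments:
  1–82 → 82 bp
  83–177 → 95 bp
Sorted largest to smallest: 95, 82 bp.

95, 82 bp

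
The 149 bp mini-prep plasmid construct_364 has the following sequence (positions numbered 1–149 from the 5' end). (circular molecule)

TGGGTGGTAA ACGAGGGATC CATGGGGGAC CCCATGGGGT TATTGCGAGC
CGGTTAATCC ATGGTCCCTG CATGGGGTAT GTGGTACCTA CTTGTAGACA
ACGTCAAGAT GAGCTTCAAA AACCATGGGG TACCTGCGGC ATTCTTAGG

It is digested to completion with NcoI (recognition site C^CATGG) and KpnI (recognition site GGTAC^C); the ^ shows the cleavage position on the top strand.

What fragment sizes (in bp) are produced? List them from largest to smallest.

NcoI sites (CCATGG) start at positions 20, 32, 59, 123.
NcoI cuts after the first base of each site, so after positions 20, 32, 59, 123.
KpnI sites (GGTACC) start at positions 83, 129.
KpnI cuts after base 5 of each site (before the last base), so after positions 87, 133.
Combined cut positions: 20, 32, 59, 87, 123, 133.
Circular molecule, 6 cuts → 6 fragments:
  21–32 → 12 bp
  33–59 → 27 bp
  60–87 → 28 bp
  88–123 → 36 bp
  124–133 → 10 bp
  134–149 then 1–20 → 16 + 20 = 36 bp
Sorted largest to smallest: 36, 36, 28, 27, 12, 10 bp.

36, 36, 28, 27, 12, 10 bp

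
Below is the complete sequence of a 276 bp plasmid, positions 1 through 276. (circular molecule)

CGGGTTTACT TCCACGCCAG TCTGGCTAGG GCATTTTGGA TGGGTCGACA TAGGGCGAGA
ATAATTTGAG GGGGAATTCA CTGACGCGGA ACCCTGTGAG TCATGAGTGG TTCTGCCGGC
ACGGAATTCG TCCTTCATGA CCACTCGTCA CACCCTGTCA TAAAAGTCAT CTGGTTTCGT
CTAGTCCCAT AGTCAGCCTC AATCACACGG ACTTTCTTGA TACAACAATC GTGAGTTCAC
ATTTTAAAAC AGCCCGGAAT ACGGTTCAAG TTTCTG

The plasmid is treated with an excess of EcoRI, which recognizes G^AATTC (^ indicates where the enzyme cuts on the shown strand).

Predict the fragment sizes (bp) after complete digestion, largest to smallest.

226, 50 bp

EcoRI sites (GAATTC) start at positions 74, 124.
EcoRI cuts after the first base of each site, so after positions 74, 124.
Circular molecule, 2 cuts → 2 fragments:
  75–124 → 50 bp
  125–276 then 1–74 → 152 + 74 = 226 bp
Sorted largest to smallest: 226, 50 bp.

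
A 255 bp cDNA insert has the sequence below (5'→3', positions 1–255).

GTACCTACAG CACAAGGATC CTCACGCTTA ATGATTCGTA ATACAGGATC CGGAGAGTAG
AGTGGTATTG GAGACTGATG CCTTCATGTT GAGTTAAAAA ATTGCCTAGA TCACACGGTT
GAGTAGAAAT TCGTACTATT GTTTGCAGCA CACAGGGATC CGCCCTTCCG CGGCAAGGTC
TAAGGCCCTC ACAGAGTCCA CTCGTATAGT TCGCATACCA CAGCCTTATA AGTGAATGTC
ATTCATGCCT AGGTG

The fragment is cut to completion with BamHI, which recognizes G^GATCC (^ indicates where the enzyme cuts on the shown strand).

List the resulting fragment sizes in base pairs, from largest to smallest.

BamHI sites (GGATCC) start at positions 16, 46, 156.
BamHI cuts after the first base of each site, so after positions 16, 46, 156.
Linear molecule, 3 cuts → 4 fragments:
  1–16 → 16 bp
  17–46 → 30 bp
  47–156 → 110 bp
  157–255 → 99 bp
Sorted largest to smallest: 110, 99, 30, 16 bp.

110, 99, 30, 16 bp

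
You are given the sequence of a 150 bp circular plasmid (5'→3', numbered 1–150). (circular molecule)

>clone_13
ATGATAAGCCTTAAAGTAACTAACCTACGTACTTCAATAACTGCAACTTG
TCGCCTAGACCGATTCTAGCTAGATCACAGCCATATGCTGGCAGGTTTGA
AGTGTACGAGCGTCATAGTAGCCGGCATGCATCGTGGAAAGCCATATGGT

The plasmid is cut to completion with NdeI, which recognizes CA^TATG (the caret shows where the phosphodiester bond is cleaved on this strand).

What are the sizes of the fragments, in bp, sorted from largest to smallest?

89, 61 bp

NdeI sites (CATATG) start at positions 82, 143.
NdeI cuts after base 2 of each site, so after positions 83, 144.
Circular molecule, 2 cuts → 2 fragments:
  84–144 → 61 bp
  145–150 then 1–83 → 6 + 83 = 89 bp
Sorted largest to smallest: 89, 61 bp.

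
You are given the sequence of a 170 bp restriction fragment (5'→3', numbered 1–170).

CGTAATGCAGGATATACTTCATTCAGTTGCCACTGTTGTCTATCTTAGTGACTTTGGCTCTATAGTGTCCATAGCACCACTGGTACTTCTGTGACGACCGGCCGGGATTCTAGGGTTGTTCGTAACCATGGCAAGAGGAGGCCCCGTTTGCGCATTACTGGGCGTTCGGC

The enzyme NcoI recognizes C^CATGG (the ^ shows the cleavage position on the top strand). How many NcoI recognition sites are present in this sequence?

CCATGG occurs starting at position 126.
NcoI cuts at 1 site.

1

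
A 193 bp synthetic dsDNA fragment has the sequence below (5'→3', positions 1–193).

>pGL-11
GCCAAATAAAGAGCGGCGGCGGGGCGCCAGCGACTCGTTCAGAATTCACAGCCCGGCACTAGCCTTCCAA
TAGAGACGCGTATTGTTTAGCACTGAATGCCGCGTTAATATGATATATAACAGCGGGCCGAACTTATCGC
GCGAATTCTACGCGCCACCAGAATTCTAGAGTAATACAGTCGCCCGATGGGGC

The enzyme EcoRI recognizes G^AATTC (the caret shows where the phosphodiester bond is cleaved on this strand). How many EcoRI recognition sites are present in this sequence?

3

GAATTC occurs starting at positions 42, 143, 161.
EcoRI cuts at 3 sites.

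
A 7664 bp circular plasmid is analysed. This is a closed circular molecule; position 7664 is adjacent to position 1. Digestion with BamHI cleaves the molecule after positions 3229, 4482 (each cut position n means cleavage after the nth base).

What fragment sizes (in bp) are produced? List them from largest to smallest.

6411, 1253 bp

Circular molecule, 2 cuts → 2 fragments:
  4482 − 3229 = 1253 bp
  wrap: 7664 − 4482 + 3229 = 6411 bp
Sorted largest to smallest: 6411, 1253 bp.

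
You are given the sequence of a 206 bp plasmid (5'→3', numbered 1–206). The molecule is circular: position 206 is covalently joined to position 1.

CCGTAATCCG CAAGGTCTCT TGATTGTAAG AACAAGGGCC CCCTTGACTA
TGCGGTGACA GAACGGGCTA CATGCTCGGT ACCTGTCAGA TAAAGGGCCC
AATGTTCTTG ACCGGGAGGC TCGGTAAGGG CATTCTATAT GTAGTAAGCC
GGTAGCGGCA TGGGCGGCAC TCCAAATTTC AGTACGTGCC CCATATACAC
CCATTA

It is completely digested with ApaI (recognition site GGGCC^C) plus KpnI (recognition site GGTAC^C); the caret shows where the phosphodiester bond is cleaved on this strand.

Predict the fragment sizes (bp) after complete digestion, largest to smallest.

ApaI sites (GGGCCC) start at positions 36, 95.
ApaI cuts after base 5 of each site (before the last base), so after positions 40, 99.
The KpnI site (GGTACC) starts at position 78.
KpnI cuts after base 5 of each site (before the last base), so after position 82.
Combined cut positions: 40, 82, 99.
Circular molecule, 3 cuts → 3 fragments:
  41–82 → 42 bp
  83–99 → 17 bp
  100–206 then 1–40 → 107 + 40 = 147 bp
Sorted largest to smallest: 147, 42, 17 bp.

147, 42, 17 bp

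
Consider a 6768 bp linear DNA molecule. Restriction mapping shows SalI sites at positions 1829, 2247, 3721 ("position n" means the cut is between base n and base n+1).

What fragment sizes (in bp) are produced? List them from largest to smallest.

Linear molecule, 3 cuts → 4 fragments:
  1829 − 0 = 1829 bp
  2247 − 1829 = 418 bp
  3721 − 2247 = 1474 bp
  6768 − 3721 = 3047 bp
Sorted largest to smallest: 3047, 1829, 1474, 418 bp.

3047, 1829, 1474, 418 bp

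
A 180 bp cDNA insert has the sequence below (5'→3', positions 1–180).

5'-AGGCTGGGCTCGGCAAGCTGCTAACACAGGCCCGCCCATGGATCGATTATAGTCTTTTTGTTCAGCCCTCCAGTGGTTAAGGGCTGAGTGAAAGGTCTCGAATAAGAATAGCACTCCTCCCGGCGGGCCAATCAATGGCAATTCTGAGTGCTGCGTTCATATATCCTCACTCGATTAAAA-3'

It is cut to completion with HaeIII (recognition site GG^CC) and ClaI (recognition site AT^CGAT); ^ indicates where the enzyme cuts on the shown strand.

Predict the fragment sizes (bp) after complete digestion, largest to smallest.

84, 53, 30, 13 bp

HaeIII sites (GGCC) start at positions 29, 126.
HaeIII cuts after base 2 of each site, so after positions 30, 127.
The ClaI site (ATCGAT) starts at position 42.
ClaI cuts after base 2 of each site, so after position 43.
Combined cut positions: 30, 43, 127.
Linear molecule, 3 cuts → 4 fragments:
  1–30 → 30 bp
  31–43 → 13 bp
  44–127 → 84 bp
  128–180 → 53 bp
Sorted largest to smallest: 84, 53, 30, 13 bp.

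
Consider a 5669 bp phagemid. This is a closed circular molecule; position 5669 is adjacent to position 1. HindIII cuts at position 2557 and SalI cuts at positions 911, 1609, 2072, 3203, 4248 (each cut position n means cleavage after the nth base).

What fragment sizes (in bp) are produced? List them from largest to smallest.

Combined cut positions (sorted): 911, 1609, 2072, 2557, 3203, 4248.
Circular molecule, 6 cuts → 6 fragments:
  1609 − 911 = 698 bp
  2072 − 1609 = 463 bp
  2557 − 2072 = 485 bp
  3203 − 2557 = 646 bp
  4248 − 3203 = 1045 bp
  wrap: 5669 − 4248 + 911 = 2332 bp
Sorted largest to smallest: 2332, 1045, 698, 646, 485, 463 bp.

2332, 1045, 698, 646, 485, 463 bp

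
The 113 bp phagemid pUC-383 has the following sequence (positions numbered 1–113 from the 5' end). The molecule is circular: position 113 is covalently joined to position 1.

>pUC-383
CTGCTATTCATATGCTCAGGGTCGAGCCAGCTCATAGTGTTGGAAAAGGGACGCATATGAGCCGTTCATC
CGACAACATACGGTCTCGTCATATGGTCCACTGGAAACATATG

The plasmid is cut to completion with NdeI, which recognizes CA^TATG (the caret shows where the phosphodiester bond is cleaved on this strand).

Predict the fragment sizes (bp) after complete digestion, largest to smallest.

45, 36, 18, 14 bp

NdeI sites (CATATG) start at positions 9, 54, 90, 108.
NdeI cuts after base 2 of each site, so after positions 10, 55, 91, 109.
Circular molecule, 4 cuts → 4 fragments:
  11–55 → 45 bp
  56–91 → 36 bp
  92–109 → 18 bp
  110–113 then 1–10 → 4 + 10 = 14 bp
Sorted largest to smallest: 45, 36, 18, 14 bp.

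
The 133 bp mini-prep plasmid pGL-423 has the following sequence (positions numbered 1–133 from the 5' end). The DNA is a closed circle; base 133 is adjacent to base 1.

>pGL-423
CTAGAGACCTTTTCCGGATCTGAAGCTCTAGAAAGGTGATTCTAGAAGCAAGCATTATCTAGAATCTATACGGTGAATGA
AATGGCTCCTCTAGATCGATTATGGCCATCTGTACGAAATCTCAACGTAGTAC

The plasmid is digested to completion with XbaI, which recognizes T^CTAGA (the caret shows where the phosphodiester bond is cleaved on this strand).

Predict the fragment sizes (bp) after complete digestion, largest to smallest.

XbaI sites (TCTAGA) start at positions 27, 41, 58, 90.
XbaI cuts after the first base of each site, so after positions 27, 41, 58, 90.
Circular molecule, 4 cuts → 4 fragments:
  28–41 → 14 bp
  42–58 → 17 bp
  59–90 → 32 bp
  91–133 then 1–27 → 43 + 27 = 70 bp
Sorted largest to smallest: 70, 32, 17, 14 bp.

70, 32, 17, 14 bp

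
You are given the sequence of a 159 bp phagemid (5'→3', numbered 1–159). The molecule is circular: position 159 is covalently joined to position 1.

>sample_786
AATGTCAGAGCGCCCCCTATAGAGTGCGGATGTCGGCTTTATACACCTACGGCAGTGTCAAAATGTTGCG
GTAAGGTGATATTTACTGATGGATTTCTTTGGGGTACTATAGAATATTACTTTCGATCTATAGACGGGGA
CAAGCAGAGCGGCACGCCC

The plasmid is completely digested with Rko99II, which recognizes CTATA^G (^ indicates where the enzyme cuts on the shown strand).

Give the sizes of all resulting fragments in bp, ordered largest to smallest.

90, 48, 21 bp

Rko99II sites (CTATAG) start at positions 17, 107, 128.
Rko99II cuts after base 5 of each site (before the last base), so after positions 21, 111, 132.
Circular molecule, 3 cuts → 3 fragments:
  22–111 → 90 bp
  112–132 → 21 bp
  133–159 then 1–21 → 27 + 21 = 48 bp
Sorted largest to smallest: 90, 48, 21 bp.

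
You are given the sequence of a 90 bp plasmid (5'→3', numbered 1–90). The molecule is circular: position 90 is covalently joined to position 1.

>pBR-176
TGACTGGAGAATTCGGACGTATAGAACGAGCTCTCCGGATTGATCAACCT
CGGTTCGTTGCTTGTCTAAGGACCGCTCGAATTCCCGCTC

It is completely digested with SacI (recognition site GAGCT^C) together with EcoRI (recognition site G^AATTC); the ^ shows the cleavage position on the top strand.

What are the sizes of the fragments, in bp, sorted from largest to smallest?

47, 23, 20 bp

The SacI site (GAGCTC) starts at position 28.
SacI cuts after base 5 of each site (before the last base), so after position 32.
EcoRI sites (GAATTC) start at positions 9, 79.
EcoRI cuts after the first base of each site, so after positions 9, 79.
Combined cut positions: 9, 32, 79.
Circular molecule, 3 cuts → 3 fragments:
  10–32 → 23 bp
  33–79 → 47 bp
  80–90 then 1–9 → 11 + 9 = 20 bp
Sorted largest to smallest: 47, 23, 20 bp.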